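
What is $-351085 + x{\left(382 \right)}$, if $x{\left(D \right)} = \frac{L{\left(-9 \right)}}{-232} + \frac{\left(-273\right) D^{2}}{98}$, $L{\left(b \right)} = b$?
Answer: $- \frac{1230322153}{1624} \approx -7.5759 \cdot 10^{5}$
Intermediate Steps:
$x{\left(D \right)} = \frac{9}{232} - \frac{39 D^{2}}{14}$ ($x{\left(D \right)} = - \frac{9}{-232} + \frac{\left(-273\right) D^{2}}{98} = \left(-9\right) \left(- \frac{1}{232}\right) + - 273 D^{2} \cdot \frac{1}{98} = \frac{9}{232} - \frac{39 D^{2}}{14}$)
$-351085 + x{\left(382 \right)} = -351085 + \left(\frac{9}{232} - \frac{39 \cdot 382^{2}}{14}\right) = -351085 + \left(\frac{9}{232} - \frac{2845518}{7}\right) = -351085 - \frac{660160113}{1624} = - \frac{1230322153}{1624}$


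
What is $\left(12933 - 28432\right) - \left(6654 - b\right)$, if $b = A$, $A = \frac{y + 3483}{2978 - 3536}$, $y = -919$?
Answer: $- \frac{6181969}{279} \approx -22158.0$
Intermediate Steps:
$A = - \frac{1282}{279}$ ($A = \frac{-919 + 3483}{2978 - 3536} = \frac{2564}{-558} = 2564 \left(- \frac{1}{558}\right) = - \frac{1282}{279} \approx -4.595$)
$b = - \frac{1282}{279} \approx -4.595$
$\left(12933 - 28432\right) - \left(6654 - b\right) = \left(12933 - 28432\right) - \frac{1857748}{279} = -15499 - \frac{1857748}{279} = - \frac{6181969}{279}$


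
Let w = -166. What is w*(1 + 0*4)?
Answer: -166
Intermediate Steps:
w*(1 + 0*4) = -166*(1 + 0*4) = -166*(1 + 0) = -166*1 = -166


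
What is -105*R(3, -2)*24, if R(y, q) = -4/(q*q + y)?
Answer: 1440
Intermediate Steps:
R(y, q) = -4/(y + q²) (R(y, q) = -4/(q² + y) = -4/(y + q²))
-105*R(3, -2)*24 = -105*(-4/(3 + (-2)²))*24 = -105*(-4/(3 + 4))*24 = -105*(-4/7)*24 = -105*(-4*⅐)*24 = -105*(-4)/7*24 = -21*(-20/7)*24 = 60*24 = 1440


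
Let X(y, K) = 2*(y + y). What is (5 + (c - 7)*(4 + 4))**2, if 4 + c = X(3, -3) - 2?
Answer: 9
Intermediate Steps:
X(y, K) = 4*y (X(y, K) = 2*(2*y) = 4*y)
c = 6 (c = -4 + (4*3 - 2) = -4 + (12 - 2) = -4 + 10 = 6)
(5 + (c - 7)*(4 + 4))**2 = (5 + (6 - 7)*(4 + 4))**2 = (5 - 1*8)**2 = (5 - 8)**2 = (-3)**2 = 9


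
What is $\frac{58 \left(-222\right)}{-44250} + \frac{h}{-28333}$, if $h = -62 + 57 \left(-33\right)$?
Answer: $\frac{2590767}{7205375} \approx 0.35956$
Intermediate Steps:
$h = -1943$ ($h = -62 - 1881 = -1943$)
$\frac{58 \left(-222\right)}{-44250} + \frac{h}{-28333} = \frac{58 \left(-222\right)}{-44250} - \frac{1943}{-28333} = \left(-12876\right) \left(- \frac{1}{44250}\right) - - \frac{67}{977} = \frac{2146}{7375} + \frac{67}{977} = \frac{2590767}{7205375}$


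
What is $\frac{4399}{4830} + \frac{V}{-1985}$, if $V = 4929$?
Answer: $- \frac{3015011}{1917510} \approx -1.5724$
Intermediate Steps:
$\frac{4399}{4830} + \frac{V}{-1985} = \frac{4399}{4830} + \frac{4929}{-1985} = 4399 \cdot \frac{1}{4830} + 4929 \left(- \frac{1}{1985}\right) = \frac{4399}{4830} - \frac{4929}{1985} = - \frac{3015011}{1917510}$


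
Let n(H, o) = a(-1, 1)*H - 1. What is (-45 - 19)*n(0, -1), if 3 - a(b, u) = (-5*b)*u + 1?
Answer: 64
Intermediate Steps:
a(b, u) = 2 + 5*b*u (a(b, u) = 3 - ((-5*b)*u + 1) = 3 - (-5*b*u + 1) = 3 - (1 - 5*b*u) = 3 + (-1 + 5*b*u) = 2 + 5*b*u)
n(H, o) = -1 - 3*H (n(H, o) = (2 + 5*(-1)*1)*H - 1 = (2 - 5)*H - 1 = -3*H - 1 = -1 - 3*H)
(-45 - 19)*n(0, -1) = (-45 - 19)*(-1 - 3*0) = -64*(-1 + 0) = -64*(-1) = 64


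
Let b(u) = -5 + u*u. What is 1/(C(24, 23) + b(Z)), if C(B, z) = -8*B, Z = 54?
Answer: 1/2719 ≈ 0.00036778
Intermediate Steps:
b(u) = -5 + u²
1/(C(24, 23) + b(Z)) = 1/(-8*24 + (-5 + 54²)) = 1/(-192 + (-5 + 2916)) = 1/(-192 + 2911) = 1/2719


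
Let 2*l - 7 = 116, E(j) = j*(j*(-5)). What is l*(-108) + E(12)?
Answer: -7362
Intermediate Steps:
E(j) = -5*j**2 (E(j) = j*(-5*j) = -5*j**2)
l = 123/2 (l = 7/2 + (1/2)*116 = 7/2 + 58 = 123/2 ≈ 61.500)
l*(-108) + E(12) = (123/2)*(-108) - 5*12**2 = -6642 - 5*144 = -6642 - 720 = -7362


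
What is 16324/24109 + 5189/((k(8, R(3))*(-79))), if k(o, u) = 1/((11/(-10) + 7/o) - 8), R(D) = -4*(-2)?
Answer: 41210010569/76184440 ≈ 540.92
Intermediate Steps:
R(D) = 8
k(o, u) = 1/(-91/10 + 7/o) (k(o, u) = 1/((11*(-⅒) + 7/o) - 8) = 1/((-11/10 + 7/o) - 8) = 1/(-91/10 + 7/o))
16324/24109 + 5189/((k(8, R(3))*(-79))) = 16324/24109 + 5189/((-10*8/(-70 + 91*8)*(-79))) = 16324*(1/24109) + 5189/((-10*8/(-70 + 728)*(-79))) = 16324/24109 + 5189/((-10*8/658*(-79))) = 16324/24109 + 5189/((-10*8*1/658*(-79))) = 16324/24109 + 5189/((-40/329*(-79))) = 16324/24109 + 5189/(3160/329) = 16324/24109 + 5189*(329/3160) = 16324/24109 + 1707181/3160 = 41210010569/76184440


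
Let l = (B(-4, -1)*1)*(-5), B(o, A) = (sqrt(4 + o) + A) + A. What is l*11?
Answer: 110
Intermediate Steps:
B(o, A) = sqrt(4 + o) + 2*A (B(o, A) = (A + sqrt(4 + o)) + A = sqrt(4 + o) + 2*A)
l = 10 (l = ((sqrt(4 - 4) + 2*(-1))*1)*(-5) = ((sqrt(0) - 2)*1)*(-5) = ((0 - 2)*1)*(-5) = -2*1*(-5) = -2*(-5) = 10)
l*11 = 10*11 = 110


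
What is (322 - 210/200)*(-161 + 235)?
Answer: 237503/10 ≈ 23750.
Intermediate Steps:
(322 - 210/200)*(-161 + 235) = (322 - 210*1/200)*74 = (322 - 21/20)*74 = (6419/20)*74 = 237503/10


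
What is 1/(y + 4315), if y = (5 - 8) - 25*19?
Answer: 1/3837 ≈ 0.00026062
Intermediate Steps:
y = -478 (y = -3 - 475 = -478)
1/(y + 4315) = 1/(-478 + 4315) = 1/3837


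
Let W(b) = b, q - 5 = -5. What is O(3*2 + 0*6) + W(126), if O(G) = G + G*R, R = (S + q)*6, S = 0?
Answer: 132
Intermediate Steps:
q = 0 (q = 5 - 5 = 0)
R = 0 (R = (0 + 0)*6 = 0*6 = 0)
O(G) = G (O(G) = G + G*0 = G + 0 = G)
O(3*2 + 0*6) + W(126) = (3*2 + 0*6) + 126 = (6 + 0) + 126 = 6 + 126 = 132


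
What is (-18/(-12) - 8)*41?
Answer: -533/2 ≈ -266.50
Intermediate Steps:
(-18/(-12) - 8)*41 = (-18*(-1/12) - 8)*41 = (3/2 - 8)*41 = -13/2*41 = -533/2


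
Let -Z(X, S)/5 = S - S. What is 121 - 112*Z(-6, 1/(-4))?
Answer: 121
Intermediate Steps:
Z(X, S) = 0 (Z(X, S) = -5*(S - S) = -5*0 = 0)
121 - 112*Z(-6, 1/(-4)) = 121 - 112*0 = 121 + 0 = 121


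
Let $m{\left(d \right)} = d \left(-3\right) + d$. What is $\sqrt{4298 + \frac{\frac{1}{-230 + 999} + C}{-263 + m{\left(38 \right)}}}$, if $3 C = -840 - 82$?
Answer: $\frac{\sqrt{292152820849793}}{260691} \approx 65.566$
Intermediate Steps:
$C = - \frac{922}{3}$ ($C = \frac{-840 - 82}{3} = \frac{1}{3} \left(-922\right) = - \frac{922}{3} \approx -307.33$)
$m{\left(d \right)} = - 2 d$ ($m{\left(d \right)} = - 3 d + d = - 2 d$)
$\sqrt{4298 + \frac{\frac{1}{-230 + 999} + C}{-263 + m{\left(38 \right)}}} = \sqrt{4298 + \frac{\frac{1}{-230 + 999} - \frac{922}{3}}{-263 - 76}} = \sqrt{4298 + \frac{\frac{1}{769} - \frac{922}{3}}{-263 - 76}} = \sqrt{4298 + \frac{\frac{1}{769} - \frac{922}{3}}{-339}} = \sqrt{4298 - - \frac{709015}{782073}} = \sqrt{4298 + \frac{709015}{782073}} = \sqrt{\frac{3362058769}{782073}} = \frac{\sqrt{292152820849793}}{260691}$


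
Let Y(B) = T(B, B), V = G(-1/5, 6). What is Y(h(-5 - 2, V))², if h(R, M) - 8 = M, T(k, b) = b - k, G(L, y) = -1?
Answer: 0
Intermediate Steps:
V = -1
h(R, M) = 8 + M
Y(B) = 0 (Y(B) = B - B = 0)
Y(h(-5 - 2, V))² = 0² = 0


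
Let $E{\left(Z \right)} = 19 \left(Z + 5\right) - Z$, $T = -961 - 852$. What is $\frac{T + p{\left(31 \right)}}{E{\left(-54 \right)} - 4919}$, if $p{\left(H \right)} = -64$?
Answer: $\frac{1877}{5796} \approx 0.32384$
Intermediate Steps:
$T = -1813$ ($T = -961 - 852 = -1813$)
$E{\left(Z \right)} = 95 + 18 Z$ ($E{\left(Z \right)} = 19 \left(5 + Z\right) - Z = \left(95 + 19 Z\right) - Z = 95 + 18 Z$)
$\frac{T + p{\left(31 \right)}}{E{\left(-54 \right)} - 4919} = \frac{-1813 - 64}{\left(95 + 18 \left(-54\right)\right) - 4919} = - \frac{1877}{\left(95 - 972\right) - 4919} = - \frac{1877}{-877 - 4919} = - \frac{1877}{-5796} = \left(-1877\right) \left(- \frac{1}{5796}\right) = \frac{1877}{5796}$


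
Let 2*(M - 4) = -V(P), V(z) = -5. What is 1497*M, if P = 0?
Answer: 19461/2 ≈ 9730.5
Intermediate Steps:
M = 13/2 (M = 4 + (-1*(-5))/2 = 4 + (½)*5 = 4 + 5/2 = 13/2 ≈ 6.5000)
1497*M = 1497*(13/2) = 19461/2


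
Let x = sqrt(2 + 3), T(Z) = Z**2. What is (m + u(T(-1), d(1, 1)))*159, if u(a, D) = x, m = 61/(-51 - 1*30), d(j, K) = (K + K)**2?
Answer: -3233/27 + 159*sqrt(5) ≈ 235.79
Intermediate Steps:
d(j, K) = 4*K**2 (d(j, K) = (2*K)**2 = 4*K**2)
x = sqrt(5) ≈ 2.2361
m = -61/81 (m = 61/(-51 - 30) = 61/(-81) = 61*(-1/81) = -61/81 ≈ -0.75309)
u(a, D) = sqrt(5)
(m + u(T(-1), d(1, 1)))*159 = (-61/81 + sqrt(5))*159 = -3233/27 + 159*sqrt(5)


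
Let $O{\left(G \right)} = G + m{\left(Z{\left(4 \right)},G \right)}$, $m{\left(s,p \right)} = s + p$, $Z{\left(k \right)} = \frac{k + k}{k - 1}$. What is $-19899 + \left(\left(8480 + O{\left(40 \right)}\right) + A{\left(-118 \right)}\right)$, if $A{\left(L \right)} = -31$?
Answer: $- \frac{34102}{3} \approx -11367.0$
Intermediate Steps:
$Z{\left(k \right)} = \frac{2 k}{-1 + k}$
$m{\left(s,p \right)} = p + s$
$O{\left(G \right)} = \frac{8}{3} + 2 G$ ($O{\left(G \right)} = G + \left(G + 2 \cdot 4 \frac{1}{-1 + 4}\right) = G + \left(G + 2 \cdot 4 \cdot \frac{1}{3}\right) = G + \left(G + \frac{8}{3}\right) = G + \left(\frac{8}{3} + G\right) = \frac{8}{3} + 2 G$)
$-19899 + \left(\left(8480 + O{\left(40 \right)}\right) + A{\left(-118 \right)}\right) = -19899 + \left(\left(8480 + \left(\frac{8}{3} + 2 \cdot 40\right)\right) - 31\right) = -19899 + \left(\left(8480 + \left(\frac{8}{3} + 80\right)\right) - 31\right) = -19899 + \left(\left(8480 + \frac{248}{3}\right) - 31\right) = -19899 + \left(\frac{25688}{3} - 31\right) = -19899 + \frac{25595}{3} = - \frac{34102}{3}$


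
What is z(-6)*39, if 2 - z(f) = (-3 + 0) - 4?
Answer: 351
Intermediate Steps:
z(f) = 9 (z(f) = 2 - ((-3 + 0) - 4) = 2 - (-3 - 4) = 2 - 1*(-7) = 2 + 7 = 9)
z(-6)*39 = 9*39 = 351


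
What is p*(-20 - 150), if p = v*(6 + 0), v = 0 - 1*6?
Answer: 6120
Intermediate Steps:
v = -6 (v = 0 - 6 = -6)
p = -36 (p = -6*(6 + 0) = -6*6 = -36)
p*(-20 - 150) = -36*(-20 - 150) = -36*(-170) = 6120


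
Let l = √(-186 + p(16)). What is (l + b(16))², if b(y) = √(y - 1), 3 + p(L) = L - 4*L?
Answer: -222 + 6*I*√395 ≈ -222.0 + 119.25*I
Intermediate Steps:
p(L) = -3 - 3*L (p(L) = -3 + (L - 4*L) = -3 - 3*L)
b(y) = √(-1 + y)
l = I*√237 (l = √(-186 + (-3 - 3*16)) = √(-186 + (-3 - 48)) = √(-186 - 51) = √(-237) = I*√237 ≈ 15.395*I)
(l + b(16))² = (I*√237 + √(-1 + 16))² = (I*√237 + √15)² = (√15 + I*√237)²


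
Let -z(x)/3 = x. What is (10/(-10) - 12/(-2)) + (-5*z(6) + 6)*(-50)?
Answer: -4795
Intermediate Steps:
z(x) = -3*x
(10/(-10) - 12/(-2)) + (-5*z(6) + 6)*(-50) = (10/(-10) - 12/(-2)) + (-(-15)*6 + 6)*(-50) = (10*(-1/10) - 12*(-1/2)) + (-5*(-18) + 6)*(-50) = (-1 + 6) + (90 + 6)*(-50) = 5 + 96*(-50) = 5 - 4800 = -4795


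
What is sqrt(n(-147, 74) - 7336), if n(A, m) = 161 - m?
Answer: I*sqrt(7249) ≈ 85.141*I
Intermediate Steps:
sqrt(n(-147, 74) - 7336) = sqrt((161 - 1*74) - 7336) = sqrt((161 - 74) - 7336) = sqrt(87 - 7336) = sqrt(-7249) = I*sqrt(7249)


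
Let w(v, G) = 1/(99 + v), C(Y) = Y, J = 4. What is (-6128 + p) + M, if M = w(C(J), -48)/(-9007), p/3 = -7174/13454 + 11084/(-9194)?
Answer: -175954997320393590/28688861830699 ≈ -6133.2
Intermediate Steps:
p = -161311419/30924019 (p = 3*(-7174/13454 + 11084/(-9194)) = 3*(-7174*1/13454 + 11084*(-1/9194)) = 3*(-3587/6727 - 5542/4597) = 3*(-53770473/30924019) = -161311419/30924019 ≈ -5.2164)
M = -1/927721 (M = 1/((99 + 4)*(-9007)) = -1/9007/103 = (1/103)*(-1/9007) = -1/927721 ≈ -1.0779e-6)
(-6128 + p) + M = (-6128 - 161311419/30924019) - 1/927721 = -189663699851/30924019 - 1/927721 = -175954997320393590/28688861830699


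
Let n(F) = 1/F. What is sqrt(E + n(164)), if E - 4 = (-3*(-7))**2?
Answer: 9*sqrt(36941)/82 ≈ 21.095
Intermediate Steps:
E = 445 (E = 4 + (-3*(-7))**2 = 4 + 21**2 = 4 + 441 = 445)
sqrt(E + n(164)) = sqrt(445 + 1/164) = sqrt(72981/164) = 9*sqrt(36941)/82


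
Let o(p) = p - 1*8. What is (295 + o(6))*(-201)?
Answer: -58893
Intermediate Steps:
o(p) = -8 + p (o(p) = p - 8 = -8 + p)
(295 + o(6))*(-201) = (295 + (-8 + 6))*(-201) = (295 - 2)*(-201) = 293*(-201) = -58893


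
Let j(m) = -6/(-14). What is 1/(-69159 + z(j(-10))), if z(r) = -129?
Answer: -1/69288 ≈ -1.4433e-5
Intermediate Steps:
j(m) = 3/7 (j(m) = -6*(-1/14) = 3/7)
1/(-69159 + z(j(-10))) = 1/(-69159 - 129) = 1/(-69288) = -1/69288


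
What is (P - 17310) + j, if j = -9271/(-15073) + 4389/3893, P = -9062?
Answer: -1547385324908/58679189 ≈ -26370.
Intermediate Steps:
j = 102247400/58679189 (j = -9271*(-1/15073) + 4389*(1/3893) = 9271/15073 + 4389/3893 = 102247400/58679189 ≈ 1.7425)
(P - 17310) + j = (-9062 - 17310) + 102247400/58679189 = -26372 + 102247400/58679189 = -1547385324908/58679189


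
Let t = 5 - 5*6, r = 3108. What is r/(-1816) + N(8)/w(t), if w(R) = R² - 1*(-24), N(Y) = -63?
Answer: -532875/294646 ≈ -1.8085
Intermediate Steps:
t = -25 (t = 5 - 30 = -25)
w(R) = 24 + R² (w(R) = R² + 24 = 24 + R²)
r/(-1816) + N(8)/w(t) = 3108/(-1816) - 63/(24 + (-25)²) = 3108*(-1/1816) - 63/(24 + 625) = -777/454 - 63/649 = -532875/294646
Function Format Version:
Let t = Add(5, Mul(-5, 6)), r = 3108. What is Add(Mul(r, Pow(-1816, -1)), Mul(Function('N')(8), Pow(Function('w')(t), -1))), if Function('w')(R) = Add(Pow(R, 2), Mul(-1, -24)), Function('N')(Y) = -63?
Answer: Rational(-532875, 294646) ≈ -1.8085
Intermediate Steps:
t = -25 (t = Add(5, -30) = -25)
Function('w')(R) = Add(24, Pow(R, 2)) (Function('w')(R) = Add(Pow(R, 2), 24) = Add(24, Pow(R, 2)))
Add(Mul(r, Pow(-1816, -1)), Mul(Function('N')(8), Pow(Function('w')(t), -1))) = Add(Mul(3108, Pow(-1816, -1)), Mul(-63, Pow(Add(24, Pow(-25, 2)), -1))) = Add(Mul(3108, Rational(-1, 1816)), Mul(-63, Pow(Add(24, 625), -1))) = Add(Rational(-777, 454), Mul(-63, Pow(649, -1))) = Add(Rational(-777, 454), Mul(-63, Rational(1, 649))) = Add(Rational(-777, 454), Rational(-63, 649)) = Rational(-532875, 294646)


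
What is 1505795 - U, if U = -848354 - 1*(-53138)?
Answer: 2301011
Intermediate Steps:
U = -795216 (U = -848354 + 53138 = -795216)
1505795 - U = 1505795 - 1*(-795216) = 1505795 + 795216 = 2301011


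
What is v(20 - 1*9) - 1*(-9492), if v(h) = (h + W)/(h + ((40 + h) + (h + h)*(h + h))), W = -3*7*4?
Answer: 5182559/546 ≈ 9491.9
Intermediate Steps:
W = -84 (W = -21*4 = -84)
v(h) = (-84 + h)/(40 + 2*h + 4*h²) (v(h) = (h - 84)/(h + ((40 + h) + (h + h)*(h + h))) = (-84 + h)/(h + ((40 + h) + (2*h)*(2*h))) = (-84 + h)/(h + ((40 + h) + 4*h²)) = (-84 + h)/(h + (40 + h + 4*h²)) = (-84 + h)/(40 + 2*h + 4*h²))
v(20 - 1*9) - 1*(-9492) = (-84 + (20 - 1*9))/(2*(20 + (20 - 1*9) + 2*(20 - 1*9)²)) - 1*(-9492) = (-84 + (20 - 9))/(2*(20 + (20 - 9) + 2*(20 - 9)²)) + 9492 = (-84 + 11)/(2*(20 + 11 + 2*11²)) + 9492 = (½)*(-73)/(20 + 11 + 2*121) + 9492 = (½)*(-73)/(20 + 11 + 242) + 9492 = (½)*(-73)/273 + 9492 = (½)*(1/273)*(-73) + 9492 = -73/546 + 9492 = 5182559/546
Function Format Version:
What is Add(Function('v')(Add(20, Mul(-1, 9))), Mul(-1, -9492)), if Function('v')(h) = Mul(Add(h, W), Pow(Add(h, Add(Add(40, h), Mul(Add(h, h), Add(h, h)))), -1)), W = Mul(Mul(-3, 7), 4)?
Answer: Rational(5182559, 546) ≈ 9491.9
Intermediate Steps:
W = -84 (W = Mul(-21, 4) = -84)
Function('v')(h) = Mul(Pow(Add(40, Mul(2, h), Mul(4, Pow(h, 2))), -1), Add(-84, h)) (Function('v')(h) = Mul(Add(h, -84), Pow(Add(h, Add(Add(40, h), Mul(Add(h, h), Add(h, h)))), -1)) = Mul(Add(-84, h), Pow(Add(h, Add(Add(40, h), Mul(Mul(2, h), Mul(2, h)))), -1)) = Mul(Add(-84, h), Pow(Add(h, Add(Add(40, h), Mul(4, Pow(h, 2)))), -1)) = Mul(Add(-84, h), Pow(Add(h, Add(40, h, Mul(4, Pow(h, 2)))), -1)) = Mul(Add(-84, h), Pow(Add(40, Mul(2, h), Mul(4, Pow(h, 2))), -1)) = Mul(Pow(Add(40, Mul(2, h), Mul(4, Pow(h, 2))), -1), Add(-84, h)))
Add(Function('v')(Add(20, Mul(-1, 9))), Mul(-1, -9492)) = Add(Mul(Rational(1, 2), Pow(Add(20, Add(20, Mul(-1, 9)), Mul(2, Pow(Add(20, Mul(-1, 9)), 2))), -1), Add(-84, Add(20, Mul(-1, 9)))), Mul(-1, -9492)) = Add(Mul(Rational(1, 2), Pow(Add(20, Add(20, -9), Mul(2, Pow(Add(20, -9), 2))), -1), Add(-84, Add(20, -9))), 9492) = Add(Mul(Rational(1, 2), Pow(Add(20, 11, Mul(2, Pow(11, 2))), -1), Add(-84, 11)), 9492) = Add(Mul(Rational(1, 2), Pow(Add(20, 11, Mul(2, 121)), -1), -73), 9492) = Add(Mul(Rational(1, 2), Pow(Add(20, 11, 242), -1), -73), 9492) = Add(Mul(Rational(1, 2), Pow(273, -1), -73), 9492) = Add(Mul(Rational(1, 2), Rational(1, 273), -73), 9492) = Add(Rational(-73, 546), 9492) = Rational(5182559, 546)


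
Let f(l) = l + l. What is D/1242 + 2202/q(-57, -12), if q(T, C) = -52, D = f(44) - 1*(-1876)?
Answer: -658189/16146 ≈ -40.765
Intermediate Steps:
f(l) = 2*l
D = 1964 (D = 2*44 - 1*(-1876) = 88 + 1876 = 1964)
D/1242 + 2202/q(-57, -12) = 1964/1242 + 2202/(-52) = 1964*(1/1242) + 2202*(-1/52) = 982/621 - 1101/26 = -658189/16146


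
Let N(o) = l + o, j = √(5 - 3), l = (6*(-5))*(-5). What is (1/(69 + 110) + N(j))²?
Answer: 721040283/32041 + 53702*√2/179 ≈ 22928.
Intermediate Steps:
l = 150 (l = -30*(-5) = 150)
j = √2 ≈ 1.4142
N(o) = 150 + o
(1/(69 + 110) + N(j))² = (1/(69 + 110) + (150 + √2))² = (1/179 + (150 + √2))² = (26851/179 + √2)²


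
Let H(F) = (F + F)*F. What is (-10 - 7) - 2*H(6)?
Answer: -161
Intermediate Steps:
H(F) = 2*F² (H(F) = (2*F)*F = 2*F²)
(-10 - 7) - 2*H(6) = (-10 - 7) - 4*6² = -17 - 4*36 = -17 - 2*72 = -17 - 144 = -161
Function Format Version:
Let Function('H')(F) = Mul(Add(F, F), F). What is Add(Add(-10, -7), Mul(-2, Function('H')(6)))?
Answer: -161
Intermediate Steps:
Function('H')(F) = Mul(2, Pow(F, 2)) (Function('H')(F) = Mul(Mul(2, F), F) = Mul(2, Pow(F, 2)))
Add(Add(-10, -7), Mul(-2, Function('H')(6))) = Add(Add(-10, -7), Mul(-2, Mul(2, Pow(6, 2)))) = Add(-17, Mul(-2, Mul(2, 36))) = Add(-17, Mul(-2, 72)) = Add(-17, -144) = -161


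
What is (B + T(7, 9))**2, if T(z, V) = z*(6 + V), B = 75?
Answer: 32400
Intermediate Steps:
(B + T(7, 9))**2 = (75 + 7*(6 + 9))**2 = (75 + 7*15)**2 = (75 + 105)**2 = 180**2 = 32400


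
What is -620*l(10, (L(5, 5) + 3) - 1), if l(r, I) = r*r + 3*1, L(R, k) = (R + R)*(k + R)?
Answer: -63860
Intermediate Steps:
L(R, k) = 2*R*(R + k) (L(R, k) = (2*R)*(R + k) = 2*R*(R + k))
l(r, I) = 3 + r² (l(r, I) = r² + 3 = 3 + r²)
-620*l(10, (L(5, 5) + 3) - 1) = -620*(3 + 10²) = -620*(3 + 100) = -620*103 = -63860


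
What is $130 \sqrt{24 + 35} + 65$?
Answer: $65 + 130 \sqrt{59} \approx 1063.5$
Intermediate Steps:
$130 \sqrt{24 + 35} + 65 = 130 \sqrt{59} + 65 = 65 + 130 \sqrt{59}$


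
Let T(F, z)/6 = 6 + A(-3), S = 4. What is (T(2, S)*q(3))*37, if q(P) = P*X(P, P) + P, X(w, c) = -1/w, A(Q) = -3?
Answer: 1332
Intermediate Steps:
q(P) = -1 + P (q(P) = P*(-1/P) + P = -1 + P)
T(F, z) = 18 (T(F, z) = 6*(6 - 3) = 6*3 = 18)
(T(2, S)*q(3))*37 = (18*(-1 + 3))*37 = (18*2)*37 = 36*37 = 1332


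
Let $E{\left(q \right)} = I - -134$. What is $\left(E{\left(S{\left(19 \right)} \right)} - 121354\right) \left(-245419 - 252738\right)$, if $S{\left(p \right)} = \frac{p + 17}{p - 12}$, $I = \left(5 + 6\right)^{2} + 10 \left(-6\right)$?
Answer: $60356203963$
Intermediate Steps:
$I = 61$ ($I = 11^{2} - 60 = 121 - 60 = 61$)
$S{\left(p \right)} = \frac{17 + p}{-12 + p}$
$E{\left(q \right)} = 195$ ($E{\left(q \right)} = 61 - -134 = 61 + 134 = 195$)
$\left(E{\left(S{\left(19 \right)} \right)} - 121354\right) \left(-245419 - 252738\right) = \left(195 - 121354\right) \left(-245419 - 252738\right) = \left(-121159\right) \left(-498157\right) = 60356203963$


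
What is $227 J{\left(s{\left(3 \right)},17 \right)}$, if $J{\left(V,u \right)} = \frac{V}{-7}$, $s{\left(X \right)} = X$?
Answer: $- \frac{681}{7} \approx -97.286$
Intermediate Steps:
$J{\left(V,u \right)} = - \frac{V}{7}$ ($J{\left(V,u \right)} = V \left(- \frac{1}{7}\right) = - \frac{V}{7}$)
$227 J{\left(s{\left(3 \right)},17 \right)} = 227 \left(\left(- \frac{1}{7}\right) 3\right) = 227 \left(- \frac{3}{7}\right) = - \frac{681}{7}$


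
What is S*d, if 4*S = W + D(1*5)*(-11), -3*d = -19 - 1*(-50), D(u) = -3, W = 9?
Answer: -217/2 ≈ -108.50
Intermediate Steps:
d = -31/3 (d = -(-19 - 1*(-50))/3 = -(-19 + 50)/3 = -⅓*31 = -31/3 ≈ -10.333)
S = 21/2 (S = (9 - 3*(-11))/4 = (9 + 33)/4 = (¼)*42 = 21/2 ≈ 10.500)
S*d = (21/2)*(-31/3) = -217/2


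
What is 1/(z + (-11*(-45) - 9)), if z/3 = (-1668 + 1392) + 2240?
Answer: 1/6378 ≈ 0.00015679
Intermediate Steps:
z = 5892 (z = 3*((-1668 + 1392) + 2240) = 3*(-276 + 2240) = 3*1964 = 5892)
1/(z + (-11*(-45) - 9)) = 1/(5892 + (-11*(-45) - 9)) = 1/(5892 + (495 - 9)) = 1/(5892 + 486) = 1/6378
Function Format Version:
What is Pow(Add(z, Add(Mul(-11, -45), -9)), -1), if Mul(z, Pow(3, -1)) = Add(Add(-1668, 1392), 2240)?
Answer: Rational(1, 6378) ≈ 0.00015679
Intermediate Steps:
z = 5892 (z = Mul(3, Add(Add(-1668, 1392), 2240)) = Mul(3, Add(-276, 2240)) = Mul(3, 1964) = 5892)
Pow(Add(z, Add(Mul(-11, -45), -9)), -1) = Pow(Add(5892, Add(Mul(-11, -45), -9)), -1) = Pow(Add(5892, Add(495, -9)), -1) = Pow(Add(5892, 486), -1) = Pow(6378, -1) = Rational(1, 6378)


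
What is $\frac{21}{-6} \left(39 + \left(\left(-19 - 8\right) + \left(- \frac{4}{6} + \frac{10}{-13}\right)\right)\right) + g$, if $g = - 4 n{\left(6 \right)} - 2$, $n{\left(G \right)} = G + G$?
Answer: $- \frac{3392}{39} \approx -86.974$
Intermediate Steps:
$n{\left(G \right)} = 2 G$
$g = -50$ ($g = - 4 \cdot 2 \cdot 6 - 2 = \left(-4\right) 12 - 2 = -48 - 2 = -50$)
$\frac{21}{-6} \left(39 + \left(\left(-19 - 8\right) + \left(- \frac{4}{6} + \frac{10}{-13}\right)\right)\right) + g = \frac{21}{-6} \left(39 + \left(\left(-19 - 8\right) + \left(- \frac{4}{6} + \frac{10}{-13}\right)\right)\right) - 50 = 21 \left(- \frac{1}{6}\right) \left(39 + \left(-27 + \left(\left(-4\right) \frac{1}{6} + 10 \left(- \frac{1}{13}\right)\right)\right)\right) - 50 = - \frac{7 \left(39 - \frac{1109}{39}\right)}{2} - 50 = \left(- \frac{7}{2}\right) \frac{412}{39} - 50 = - \frac{1442}{39} - 50 = - \frac{3392}{39}$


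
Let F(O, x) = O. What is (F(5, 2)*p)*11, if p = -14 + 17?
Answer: 165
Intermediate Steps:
p = 3
(F(5, 2)*p)*11 = (5*3)*11 = 15*11 = 165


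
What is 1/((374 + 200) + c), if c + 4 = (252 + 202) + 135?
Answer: 1/1159 ≈ 0.00086281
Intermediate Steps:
c = 585 (c = -4 + ((252 + 202) + 135) = -4 + (454 + 135) = -4 + 589 = 585)
1/((374 + 200) + c) = 1/((374 + 200) + 585) = 1/(574 + 585) = 1/1159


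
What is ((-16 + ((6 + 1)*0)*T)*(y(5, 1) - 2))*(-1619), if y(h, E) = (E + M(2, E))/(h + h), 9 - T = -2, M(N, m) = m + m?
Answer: -220184/5 ≈ -44037.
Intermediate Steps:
M(N, m) = 2*m
T = 11 (T = 9 - 1*(-2) = 9 + 2 = 11)
y(h, E) = 3*E/(2*h) (y(h, E) = (E + 2*E)/(h + h) = (3*E)/((2*h)) = (3*E)*(1/(2*h)) = 3*E/(2*h))
((-16 + ((6 + 1)*0)*T)*(y(5, 1) - 2))*(-1619) = ((-16 + ((6 + 1)*0)*11)*((3/2)*1/5 - 2))*(-1619) = ((-16 + (7*0)*11)*((3/2)*1*(⅕) - 2))*(-1619) = ((-16 + 0*11)*(3/10 - 2))*(-1619) = ((-16 + 0)*(-17/10))*(-1619) = -16*(-17/10)*(-1619) = (136/5)*(-1619) = -220184/5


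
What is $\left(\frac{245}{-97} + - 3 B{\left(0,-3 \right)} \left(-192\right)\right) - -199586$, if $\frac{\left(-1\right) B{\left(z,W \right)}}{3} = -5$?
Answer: $\frac{20197677}{97} \approx 2.0822 \cdot 10^{5}$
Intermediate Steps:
$B{\left(z,W \right)} = 15$ ($B{\left(z,W \right)} = \left(-3\right) \left(-5\right) = 15$)
$\left(\frac{245}{-97} + - 3 B{\left(0,-3 \right)} \left(-192\right)\right) - -199586 = \left(\frac{245}{-97} + \left(-3\right) 15 \left(-192\right)\right) - -199586 = \left(245 \left(- \frac{1}{97}\right) - -8640\right) + 199586 = \left(- \frac{245}{97} + 8640\right) + 199586 = \frac{837835}{97} + 199586 = \frac{20197677}{97}$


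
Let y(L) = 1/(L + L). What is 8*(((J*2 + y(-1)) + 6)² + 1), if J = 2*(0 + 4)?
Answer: 3706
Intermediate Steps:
y(L) = 1/(2*L)
J = 8 (J = 2*4 = 8)
8*(((J*2 + y(-1)) + 6)² + 1) = 8*(((8*2 + (½)/(-1)) + 6)² + 1) = 8*(((16 + (½)*(-1)) + 6)² + 1) = 8*(((16 - ½) + 6)² + 1) = 8*((31/2 + 6)² + 1) = 8*((43/2)² + 1) = 8*(1849/4 + 1) = 8*(1853/4) = 3706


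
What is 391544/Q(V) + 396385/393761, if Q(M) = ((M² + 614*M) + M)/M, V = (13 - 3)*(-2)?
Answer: 9082976827/13781635 ≈ 659.06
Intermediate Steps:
V = -20 (V = 10*(-2) = -20)
Q(M) = (M² + 615*M)/M
391544/Q(V) + 396385/393761 = 391544/(615 - 20) + 396385/393761 = 391544/595 + 396385*(1/393761) = 391544*(1/595) + 396385/393761 = 23032/35 + 396385/393761 = 9082976827/13781635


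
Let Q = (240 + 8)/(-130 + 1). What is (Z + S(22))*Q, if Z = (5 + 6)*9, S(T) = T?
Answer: -30008/129 ≈ -232.62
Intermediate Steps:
Q = -248/129 (Q = 248/(-129) = 248*(-1/129) = -248/129 ≈ -1.9225)
Z = 99 (Z = 11*9 = 99)
(Z + S(22))*Q = (99 + 22)*(-248/129) = 121*(-248/129) = -30008/129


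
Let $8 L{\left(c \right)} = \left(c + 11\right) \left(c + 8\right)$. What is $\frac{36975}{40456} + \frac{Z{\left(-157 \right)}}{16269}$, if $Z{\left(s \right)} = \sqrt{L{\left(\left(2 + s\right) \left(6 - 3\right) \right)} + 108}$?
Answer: $\frac{36975}{40456} + \frac{\sqrt{104171}}{32538} \approx 0.92387$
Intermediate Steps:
$L{\left(c \right)} = \frac{\left(8 + c\right) \left(11 + c\right)}{8}$ ($L{\left(c \right)} = \frac{\left(c + 11\right) \left(c + 8\right)}{8} = \frac{\left(11 + c\right) \left(8 + c\right)}{8} = \frac{\left(8 + c\right) \left(11 + c\right)}{8}$)
$Z{\left(s \right)} = \sqrt{\frac{533}{4} + \frac{\left(6 + 3 s\right)^{2}}{8} + \frac{57 s}{8}}$ ($Z{\left(s \right)} = \sqrt{\left(11 + \frac{\left(\left(2 + s\right) \left(6 - 3\right)\right)^{2}}{8} + \frac{19 \left(2 + s\right) \left(6 - 3\right)}{8}\right) + 108} = \sqrt{\left(11 + \frac{\left(\left(2 + s\right) 3\right)^{2}}{8} + \frac{19 \left(2 + s\right) 3}{8}\right) + 108} = \sqrt{\left(11 + \frac{\left(6 + 3 s\right)^{2}}{8} + \frac{19 \left(6 + 3 s\right)}{8}\right) + 108} = \sqrt{\left(11 + \frac{\left(6 + 3 s\right)^{2}}{8} + \left(\frac{57}{4} + \frac{57 s}{8}\right)\right) + 108} = \sqrt{\left(\frac{101}{4} + \frac{\left(6 + 3 s\right)^{2}}{8} + \frac{57 s}{8}\right) + 108} = \sqrt{\frac{533}{4} + \frac{\left(6 + 3 s\right)^{2}}{8} + \frac{57 s}{8}}$)
$\frac{36975}{40456} + \frac{Z{\left(-157 \right)}}{16269} = \frac{36975}{40456} + \frac{\frac{1}{4} \sqrt{2204 + 18 \left(-157\right)^{2} + 186 \left(-157\right)}}{16269} = 36975 \cdot \frac{1}{40456} + \frac{\sqrt{2204 + 18 \cdot 24649 - 29202}}{4} \cdot \frac{1}{16269} = \frac{36975}{40456} + \frac{\sqrt{2204 + 443682 - 29202}}{4} \cdot \frac{1}{16269} = \frac{36975}{40456} + \frac{\sqrt{416684}}{4} \cdot \frac{1}{16269} = \frac{36975}{40456} + \frac{2 \sqrt{104171}}{4} \cdot \frac{1}{16269} = \frac{36975}{40456} + \frac{\sqrt{104171}}{2} \cdot \frac{1}{16269} = \frac{36975}{40456} + \frac{\sqrt{104171}}{32538}$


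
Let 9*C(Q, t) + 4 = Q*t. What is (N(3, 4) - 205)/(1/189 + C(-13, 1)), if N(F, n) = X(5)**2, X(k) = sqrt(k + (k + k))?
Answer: 17955/178 ≈ 100.87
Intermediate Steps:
X(k) = sqrt(3)*sqrt(k) (X(k) = sqrt(k + 2*k) = sqrt(3*k) = sqrt(3)*sqrt(k))
N(F, n) = 15 (N(F, n) = (sqrt(3)*sqrt(5))**2 = (sqrt(15))**2 = 15)
C(Q, t) = -4/9 + Q*t/9 (C(Q, t) = -4/9 + (Q*t)/9 = -4/9 + Q*t/9)
(N(3, 4) - 205)/(1/189 + C(-13, 1)) = (15 - 205)/(1/189 + (-4/9 + (1/9)*(-13)*1)) = -190/(1/189 + (-4/9 - 13/9)) = -190/(1/189 - 17/9) = -190/(-356/189) = -190*(-189/356) = 17955/178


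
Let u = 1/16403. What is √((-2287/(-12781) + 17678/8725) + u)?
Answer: 2*√605745929931536807/1048233715 ≈ 1.4850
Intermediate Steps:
u = 1/16403 ≈ 6.0964e-5
√((-2287/(-12781) + 17678/8725) + u) = √((-2287/(-12781) + 17678/8725) + 1/16403) = √((-2287*(-1/12781) + 17678*(1/8725)) + 1/16403) = √((2287/12781 + 17678/8725) + 1/16403) = √(245896593/111514225 + 1/16403) = √(11557459396/5241168575) = 2*√605745929931536807/1048233715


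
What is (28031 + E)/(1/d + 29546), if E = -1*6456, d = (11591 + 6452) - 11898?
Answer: 132578375/181560171 ≈ 0.73022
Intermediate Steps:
d = 6145 (d = 18043 - 11898 = 6145)
E = -6456
(28031 + E)/(1/d + 29546) = (28031 - 6456)/(1/6145 + 29546) = 21575/(1/6145 + 29546) = 21575/(181560171/6145) = 21575*(6145/181560171) = 132578375/181560171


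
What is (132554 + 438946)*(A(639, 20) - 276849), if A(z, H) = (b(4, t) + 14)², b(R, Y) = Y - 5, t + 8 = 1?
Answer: -158216917500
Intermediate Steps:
t = -7 (t = -8 + 1 = -7)
b(R, Y) = -5 + Y
A(z, H) = 4 (A(z, H) = ((-5 - 7) + 14)² = (-12 + 14)² = 2² = 4)
(132554 + 438946)*(A(639, 20) - 276849) = (132554 + 438946)*(4 - 276849) = 571500*(-276845) = -158216917500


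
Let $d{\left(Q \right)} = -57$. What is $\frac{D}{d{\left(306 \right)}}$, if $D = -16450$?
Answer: $\frac{16450}{57} \approx 288.6$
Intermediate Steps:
$\frac{D}{d{\left(306 \right)}} = - \frac{16450}{-57} = \left(-16450\right) \left(- \frac{1}{57}\right) = \frac{16450}{57}$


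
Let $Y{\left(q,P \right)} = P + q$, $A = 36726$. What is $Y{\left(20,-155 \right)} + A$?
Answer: $36591$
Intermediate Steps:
$Y{\left(20,-155 \right)} + A = \left(-155 + 20\right) + 36726 = -135 + 36726 = 36591$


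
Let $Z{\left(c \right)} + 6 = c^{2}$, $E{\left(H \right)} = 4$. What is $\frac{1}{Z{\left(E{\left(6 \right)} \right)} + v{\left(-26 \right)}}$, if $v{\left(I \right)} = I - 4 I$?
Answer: $\frac{1}{88} \approx 0.011364$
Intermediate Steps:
$v{\left(I \right)} = - 3 I$
$Z{\left(c \right)} = -6 + c^{2}$
$\frac{1}{Z{\left(E{\left(6 \right)} \right)} + v{\left(-26 \right)}} = \frac{1}{\left(-6 + 4^{2}\right) - -78} = \frac{1}{\left(-6 + 16\right) + 78} = \frac{1}{10 + 78} = \frac{1}{88}$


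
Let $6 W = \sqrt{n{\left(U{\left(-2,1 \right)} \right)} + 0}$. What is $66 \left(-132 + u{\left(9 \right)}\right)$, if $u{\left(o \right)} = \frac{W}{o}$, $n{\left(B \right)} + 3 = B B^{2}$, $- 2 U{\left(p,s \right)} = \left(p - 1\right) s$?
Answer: $-8712 + \frac{11 \sqrt{6}}{36} \approx -8711.3$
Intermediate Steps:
$U{\left(p,s \right)} = - \frac{s \left(-1 + p\right)}{2}$ ($U{\left(p,s \right)} = - \frac{\left(p - 1\right) s}{2} = - \frac{\left(-1 + p\right) s}{2} = - \frac{s \left(-1 + p\right)}{2}$)
$n{\left(B \right)} = -3 + B^{3}$ ($n{\left(B \right)} = -3 + B B^{2} = -3 + B^{3}$)
$W = \frac{\sqrt{6}}{24}$ ($W = \frac{\sqrt{\left(-3 + \left(\frac{1}{2} \cdot 1 \left(1 - -2\right)\right)^{3}\right) + 0}}{6} = \frac{\sqrt{\left(-3 + \left(\frac{1}{2} \cdot 1 \left(1 + 2\right)\right)^{3}\right) + 0}}{6} = \frac{\sqrt{\left(-3 + \left(\frac{1}{2} \cdot 1 \cdot 3\right)^{3}\right) + 0}}{6} = \frac{\sqrt{\left(-3 + \left(\frac{3}{2}\right)^{3}\right) + 0}}{6} = \frac{\sqrt{\left(-3 + \frac{27}{8}\right) + 0}}{6} = \frac{\sqrt{\frac{3}{8} + 0}}{6} = \frac{\sqrt{\frac{3}{8}}}{6} = \frac{\frac{1}{4} \sqrt{6}}{6} = \frac{\sqrt{6}}{24} \approx 0.10206$)
$u{\left(o \right)} = \frac{\sqrt{6}}{24 o}$ ($u{\left(o \right)} = \frac{\frac{1}{24} \sqrt{6}}{o} = \frac{\sqrt{6}}{24 o}$)
$66 \left(-132 + u{\left(9 \right)}\right) = 66 \left(-132 + \frac{\sqrt{6}}{24 \cdot 9}\right) = 66 \left(-132 + \frac{1}{24} \sqrt{6} \cdot \frac{1}{9}\right) = 66 \left(-132 + \frac{\sqrt{6}}{216}\right) = -8712 + \frac{11 \sqrt{6}}{36}$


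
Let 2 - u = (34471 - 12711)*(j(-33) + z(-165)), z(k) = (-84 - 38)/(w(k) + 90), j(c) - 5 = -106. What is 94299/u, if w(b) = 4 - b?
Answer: 8141147/190625026 ≈ 0.042708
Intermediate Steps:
j(c) = -101 (j(c) = 5 - 106 = -101)
z(k) = -122/(94 - k) (z(k) = (-84 - 38)/((4 - k) + 90) = -122/(94 - k))
u = 571875078/259 (u = 2 - (34471 - 12711)*(-101 + 122/(-94 - 165)) = 2 - 21760*(-101 + 122/(-259)) = 2 - 21760*(-101 + 122*(-1/259)) = 2 - 21760*(-101 - 122/259) = 2 - 21760*(-26281)/259 = 2 - 1*(-571874560/259) = 2 + 571874560/259 = 571875078/259 ≈ 2.2080e+6)
94299/u = 94299/(571875078/259) = 94299*(259/571875078) = 8141147/190625026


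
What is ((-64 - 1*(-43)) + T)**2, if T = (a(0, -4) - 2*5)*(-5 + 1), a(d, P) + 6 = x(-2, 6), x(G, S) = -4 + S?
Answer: 1225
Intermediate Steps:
a(d, P) = -4 (a(d, P) = -6 + (-4 + 6) = -6 + 2 = -4)
T = 56 (T = (-4 - 2*5)*(-5 + 1) = (-4 - 10)*(-4) = -14*(-4) = 56)
((-64 - 1*(-43)) + T)**2 = ((-64 - 1*(-43)) + 56)**2 = ((-64 + 43) + 56)**2 = (-21 + 56)**2 = 35**2 = 1225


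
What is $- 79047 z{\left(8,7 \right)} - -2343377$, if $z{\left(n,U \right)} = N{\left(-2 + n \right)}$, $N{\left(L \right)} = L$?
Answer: $1869095$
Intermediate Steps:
$z{\left(n,U \right)} = -2 + n$
$- 79047 z{\left(8,7 \right)} - -2343377 = - 79047 \left(-2 + 8\right) - -2343377 = \left(-79047\right) 6 + 2343377 = -474282 + 2343377 = 1869095$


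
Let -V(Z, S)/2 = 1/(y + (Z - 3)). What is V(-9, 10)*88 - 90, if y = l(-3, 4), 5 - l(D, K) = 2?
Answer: -634/9 ≈ -70.444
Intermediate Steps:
l(D, K) = 3 (l(D, K) = 5 - 1*2 = 5 - 2 = 3)
y = 3
V(Z, S) = -2/Z (V(Z, S) = -2/(3 + (Z - 3)) = -2/(3 + (-3 + Z)) = -2/Z)
V(-9, 10)*88 - 90 = -2/(-9)*88 - 90 = -2*(-1/9)*88 - 90 = (2/9)*88 - 90 = 176/9 - 90 = -634/9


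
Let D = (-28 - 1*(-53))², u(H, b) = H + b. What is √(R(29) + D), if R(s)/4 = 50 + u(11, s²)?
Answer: √4233 ≈ 65.062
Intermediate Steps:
R(s) = 244 + 4*s² (R(s) = 4*(50 + (11 + s²)) = 4*(61 + s²) = 244 + 4*s²)
D = 625 (D = (-28 + 53)² = 25² = 625)
√(R(29) + D) = √((244 + 4*29²) + 625) = √((244 + 4*841) + 625) = √((244 + 3364) + 625) = √(3608 + 625) = √4233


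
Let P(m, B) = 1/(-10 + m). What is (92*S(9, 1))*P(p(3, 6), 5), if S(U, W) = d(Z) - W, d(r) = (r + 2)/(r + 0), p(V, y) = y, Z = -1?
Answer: 46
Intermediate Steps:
d(r) = (2 + r)/r
S(U, W) = -1 - W (S(U, W) = (2 - 1)/(-1) - W = -1*1 - W = -1 - W)
(92*S(9, 1))*P(p(3, 6), 5) = (92*(-1 - 1*1))/(-10 + 6) = (92*(-1 - 1))/(-4) = (92*(-2))*(-¼) = -184*(-¼) = 46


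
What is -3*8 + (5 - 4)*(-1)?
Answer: -25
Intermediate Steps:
-3*8 + (5 - 4)*(-1) = -24 + 1*(-1) = -24 - 1 = -25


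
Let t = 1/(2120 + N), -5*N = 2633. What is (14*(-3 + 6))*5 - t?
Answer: 1673065/7967 ≈ 210.00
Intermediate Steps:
N = -2633/5 (N = -⅕*2633 = -2633/5 ≈ -526.60)
t = 5/7967 (t = 1/(2120 - 2633/5) = 1/(7967/5) = 5/7967 ≈ 0.00062759)
(14*(-3 + 6))*5 - t = (14*(-3 + 6))*5 - 1*5/7967 = (14*3)*5 - 5/7967 = 42*5 - 5/7967 = 210 - 5/7967 = 1673065/7967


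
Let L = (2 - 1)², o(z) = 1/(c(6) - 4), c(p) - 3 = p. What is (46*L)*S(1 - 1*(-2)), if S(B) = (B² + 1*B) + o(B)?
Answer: 2806/5 ≈ 561.20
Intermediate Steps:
c(p) = 3 + p
o(z) = ⅕ (o(z) = 1/((3 + 6) - 4) = 1/(9 - 4) = 1/5 = ⅕)
L = 1 (L = 1² = 1)
S(B) = ⅕ + B + B² (S(B) = (B² + 1*B) + ⅕ = (B² + B) + ⅕ = (B + B²) + ⅕ = ⅕ + B + B²)
(46*L)*S(1 - 1*(-2)) = (46*1)*(⅕ + (1 - 1*(-2)) + (1 - 1*(-2))²) = 46*(⅕ + (1 + 2) + (1 + 2)²) = 46*(⅕ + 3 + 3²) = 46*(⅕ + 3 + 9) = 46*(61/5) = 2806/5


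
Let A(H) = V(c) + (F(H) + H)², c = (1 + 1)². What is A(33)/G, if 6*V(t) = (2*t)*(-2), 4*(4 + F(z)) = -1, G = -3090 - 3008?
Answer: -39547/292704 ≈ -0.13511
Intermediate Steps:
G = -6098
F(z) = -17/4 (F(z) = -4 + (¼)*(-1) = -4 - ¼ = -17/4)
c = 4 (c = 2² = 4)
V(t) = -2*t/3 (V(t) = ((2*t)*(-2))/6 = (-4*t)/6 = -2*t/3)
A(H) = -8/3 + (-17/4 + H)² (A(H) = -⅔*4 + (-17/4 + H)² = -8/3 + (-17/4 + H)²)
A(33)/G = (-8/3 + (-17 + 4*33)²/16)/(-6098) = (-8/3 + (-17 + 132)²/16)*(-1/6098) = (-8/3 + (1/16)*115²)*(-1/6098) = (-8/3 + (1/16)*13225)*(-1/6098) = (-8/3 + 13225/16)*(-1/6098) = (39547/48)*(-1/6098) = -39547/292704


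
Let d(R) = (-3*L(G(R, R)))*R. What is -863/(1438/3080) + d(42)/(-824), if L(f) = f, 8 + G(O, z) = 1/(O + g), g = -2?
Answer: -21916699343/11849120 ≈ -1849.6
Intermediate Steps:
G(O, z) = -8 + 1/(-2 + O) (G(O, z) = -8 + 1/(O - 2) = -8 + 1/(-2 + O))
d(R) = -3*R*(17 - 8*R)/(-2 + R) (d(R) = (-3*(17 - 8*R)/(-2 + R))*R = -3*R*(17 - 8*R)/(-2 + R))
-863/(1438/3080) + d(42)/(-824) = -863/(1438/3080) + (3*42*(-17 + 8*42)/(-2 + 42))/(-824) = -863/(1438*(1/3080)) + (3*42*(-17 + 336)/40)*(-1/824) = -863/719/1540 + (3*42*(1/40)*319)*(-1/824) = -863*1540/719 + (20097/20)*(-1/824) = -1329020/719 - 20097/16480 = -21916699343/11849120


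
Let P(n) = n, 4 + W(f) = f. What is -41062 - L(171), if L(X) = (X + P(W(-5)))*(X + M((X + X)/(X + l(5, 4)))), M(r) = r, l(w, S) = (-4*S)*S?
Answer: -7413152/107 ≈ -69282.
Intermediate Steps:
l(w, S) = -4*S**2
W(f) = -4 + f
L(X) = (-9 + X)*(X + 2*X/(-64 + X)) (L(X) = (X + (-4 - 5))*(X + (X + X)/(X - 4*4**2)) = (X - 9)*(X + (2*X)/(X - 4*16)) = (-9 + X)*(X + (2*X)/(X - 64)) = (-9 + X)*(X + (2*X)/(-64 + X)) = (-9 + X)*(X + 2*X/(-64 + X)))
-41062 - L(171) = -41062 - 171*(558 + 171**2 - 71*171)/(-64 + 171) = -41062 - 171*(558 + 29241 - 12141)/107 = -41062 - 171*17658/107 = -41062 - 1*3019518/107 = -41062 - 3019518/107 = -7413152/107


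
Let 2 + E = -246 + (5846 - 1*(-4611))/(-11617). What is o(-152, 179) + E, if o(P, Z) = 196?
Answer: -614541/11617 ≈ -52.900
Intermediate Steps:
E = -2891473/11617 (E = -2 + (-246 + (5846 - 1*(-4611))/(-11617)) = -2 + (-246 + (5846 + 4611)*(-1/11617)) = -2 + (-246 + 10457*(-1/11617)) = -2 + (-246 - 10457/11617) = -2 - 2868239/11617 = -2891473/11617 ≈ -248.90)
o(-152, 179) + E = 196 - 2891473/11617 = -614541/11617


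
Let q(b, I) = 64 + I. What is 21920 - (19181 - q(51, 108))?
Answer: 2911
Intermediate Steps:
21920 - (19181 - q(51, 108)) = 21920 - (19181 - (64 + 108)) = 21920 - (19181 - 1*172) = 21920 - (19181 - 172) = 21920 - 1*19009 = 21920 - 19009 = 2911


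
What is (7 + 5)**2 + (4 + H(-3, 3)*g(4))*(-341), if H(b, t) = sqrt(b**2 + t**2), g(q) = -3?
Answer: -1220 + 3069*sqrt(2) ≈ 3120.2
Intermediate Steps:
(7 + 5)**2 + (4 + H(-3, 3)*g(4))*(-341) = (7 + 5)**2 + (4 + sqrt((-3)**2 + 3**2)*(-3))*(-341) = 12**2 + (4 + sqrt(9 + 9)*(-3))*(-341) = 144 + (4 + sqrt(18)*(-3))*(-341) = 144 + (4 + (3*sqrt(2))*(-3))*(-341) = 144 + (4 - 9*sqrt(2))*(-341) = 144 + (-1364 + 3069*sqrt(2)) = -1220 + 3069*sqrt(2)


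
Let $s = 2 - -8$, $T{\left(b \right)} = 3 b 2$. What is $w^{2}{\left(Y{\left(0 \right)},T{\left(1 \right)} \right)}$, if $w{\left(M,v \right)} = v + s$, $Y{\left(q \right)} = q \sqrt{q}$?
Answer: $256$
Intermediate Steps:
$T{\left(b \right)} = 6 b$
$Y{\left(q \right)} = q^{\frac{3}{2}}$
$s = 10$ ($s = 2 + 8 = 10$)
$w{\left(M,v \right)} = 10 + v$ ($w{\left(M,v \right)} = v + 10 = 10 + v$)
$w^{2}{\left(Y{\left(0 \right)},T{\left(1 \right)} \right)} = \left(10 + 6 \cdot 1\right)^{2} = \left(10 + 6\right)^{2} = 16^{2} = 256$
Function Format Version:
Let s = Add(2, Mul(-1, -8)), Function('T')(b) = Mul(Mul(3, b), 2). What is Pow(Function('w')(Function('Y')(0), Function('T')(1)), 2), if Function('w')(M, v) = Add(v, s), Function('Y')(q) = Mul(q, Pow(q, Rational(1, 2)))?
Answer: 256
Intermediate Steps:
Function('T')(b) = Mul(6, b)
Function('Y')(q) = Pow(q, Rational(3, 2))
s = 10 (s = Add(2, 8) = 10)
Function('w')(M, v) = Add(10, v) (Function('w')(M, v) = Add(v, 10) = Add(10, v))
Pow(Function('w')(Function('Y')(0), Function('T')(1)), 2) = Pow(Add(10, Mul(6, 1)), 2) = Pow(Add(10, 6), 2) = Pow(16, 2) = 256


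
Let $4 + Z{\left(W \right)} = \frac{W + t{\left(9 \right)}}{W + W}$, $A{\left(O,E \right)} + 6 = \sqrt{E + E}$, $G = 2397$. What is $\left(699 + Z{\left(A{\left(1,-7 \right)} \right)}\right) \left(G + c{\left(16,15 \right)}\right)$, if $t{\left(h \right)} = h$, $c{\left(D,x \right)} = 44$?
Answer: $\frac{42409934}{25} - \frac{21969 i \sqrt{14}}{100} \approx 1.6964 \cdot 10^{6} - 822.0 i$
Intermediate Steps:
$A{\left(O,E \right)} = -6 + \sqrt{2} \sqrt{E}$ ($A{\left(O,E \right)} = -6 + \sqrt{E + E} = -6 + \sqrt{2 E} = -6 + \sqrt{2} \sqrt{E}$)
$Z{\left(W \right)} = -4 + \frac{9 + W}{2 W}$ ($Z{\left(W \right)} = -4 + \frac{W + 9}{W + W} = -4 + \frac{9 + W}{2 W}$)
$\left(699 + Z{\left(A{\left(1,-7 \right)} \right)}\right) \left(G + c{\left(16,15 \right)}\right) = \left(699 + \frac{9 - 7 \left(-6 + \sqrt{2} \sqrt{-7}\right)}{2 \left(-6 + \sqrt{2} \sqrt{-7}\right)}\right) \left(2397 + 44\right) = \left(699 + \frac{9 - 7 \left(-6 + \sqrt{2} i \sqrt{7}\right)}{2 \left(-6 + \sqrt{2} i \sqrt{7}\right)}\right) 2441 = \left(699 + \frac{9 - 7 \left(-6 + i \sqrt{14}\right)}{2 \left(-6 + i \sqrt{14}\right)}\right) 2441 = \left(699 + \frac{9 + \left(42 - 7 i \sqrt{14}\right)}{2 \left(-6 + i \sqrt{14}\right)}\right) 2441 = \left(699 + \frac{51 - 7 i \sqrt{14}}{2 \left(-6 + i \sqrt{14}\right)}\right) 2441 = 1706259 + \frac{2441 \left(51 - 7 i \sqrt{14}\right)}{2 \left(-6 + i \sqrt{14}\right)}$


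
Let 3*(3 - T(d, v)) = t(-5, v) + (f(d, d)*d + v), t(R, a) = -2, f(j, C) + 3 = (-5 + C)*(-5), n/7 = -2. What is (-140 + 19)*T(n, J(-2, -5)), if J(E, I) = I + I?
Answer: -158389/3 ≈ -52796.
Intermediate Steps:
n = -14 (n = 7*(-2) = -14)
J(E, I) = 2*I
f(j, C) = 22 - 5*C (f(j, C) = -3 + (-5 + C)*(-5) = -3 + (25 - 5*C) = 22 - 5*C)
T(d, v) = 11/3 - v/3 - d*(22 - 5*d)/3 (T(d, v) = 3 - (-2 + ((22 - 5*d)*d + v))/3 = 3 - (-2 + (d*(22 - 5*d) + v))/3 = 3 - (-2 + (v + d*(22 - 5*d)))/3 = 3 - (-2 + v + d*(22 - 5*d))/3 = 3 + (⅔ - v/3 - d*(22 - 5*d)/3) = 11/3 - v/3 - d*(22 - 5*d)/3)
(-140 + 19)*T(n, J(-2, -5)) = (-140 + 19)*(11/3 - 2*(-5)/3 + (⅓)*(-14)*(-22 + 5*(-14))) = -121*(11/3 - ⅓*(-10) + (⅓)*(-14)*(-22 - 70)) = -121*(11/3 + 10/3 + (⅓)*(-14)*(-92)) = -121*(11/3 + 10/3 + 1288/3) = -121*1309/3 = -158389/3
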